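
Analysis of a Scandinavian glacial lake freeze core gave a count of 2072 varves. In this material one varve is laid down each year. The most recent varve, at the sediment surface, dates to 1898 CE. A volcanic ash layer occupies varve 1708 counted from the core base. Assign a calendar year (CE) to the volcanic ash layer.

The volcanic ash layer sits at varve 1708 from the core base, so 2072 − 1708 = 364 varves formed after it.
The varve at the sediment surface is 1898 CE, so the volcanic ash layer dates to 1898 − 364 = 1534 CE.

1534 CE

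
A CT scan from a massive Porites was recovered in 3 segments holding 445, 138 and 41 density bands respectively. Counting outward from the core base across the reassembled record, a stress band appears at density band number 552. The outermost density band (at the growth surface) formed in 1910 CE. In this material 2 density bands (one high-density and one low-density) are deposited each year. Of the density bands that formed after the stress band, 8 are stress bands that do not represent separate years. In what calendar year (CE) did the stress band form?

Total density bands = 445 + 138 + 41 = 624.
Between density band 552 and the growth surface there are 624 − 552 = 72 density bands.
Excluding 8 false density bands: 72 − 8 = 64.
64 density bands at 2 per year is 64 / 2 = 32 years.
1910 − 32 = 1878 CE.

1878 CE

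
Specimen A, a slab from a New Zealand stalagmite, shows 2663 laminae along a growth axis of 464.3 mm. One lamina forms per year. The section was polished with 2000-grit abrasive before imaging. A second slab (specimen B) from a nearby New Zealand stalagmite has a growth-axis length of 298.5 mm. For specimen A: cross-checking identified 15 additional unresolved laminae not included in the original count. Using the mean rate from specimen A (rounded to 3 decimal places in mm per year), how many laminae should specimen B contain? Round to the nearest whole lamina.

1725 laminae

Specimen A: adjusted count: 2663 + 15 = 2678 laminae.
A: Mean rate = 464.3 mm / 2678 years ≈ 0.173 mm/yr.
Specimen B: 298.5 mm / 0.173 mm per year = 1725.43 years ≈ 1725 laminae.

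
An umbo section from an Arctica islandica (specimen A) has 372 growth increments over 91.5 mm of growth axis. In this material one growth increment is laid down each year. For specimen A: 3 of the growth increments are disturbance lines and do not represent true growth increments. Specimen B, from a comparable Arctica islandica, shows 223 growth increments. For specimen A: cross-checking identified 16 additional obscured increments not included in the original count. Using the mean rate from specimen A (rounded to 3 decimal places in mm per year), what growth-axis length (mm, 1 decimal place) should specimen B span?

53.1 mm

Specimen A: after corrections the count is 372 − 3 + 16 = 385 growth increments.
A: 91.5 mm over 385 years gives 91.5 / 385 ≈ 0.238 mm per year.
For B, 0.238 mm/year × 223 years = 53.1 mm.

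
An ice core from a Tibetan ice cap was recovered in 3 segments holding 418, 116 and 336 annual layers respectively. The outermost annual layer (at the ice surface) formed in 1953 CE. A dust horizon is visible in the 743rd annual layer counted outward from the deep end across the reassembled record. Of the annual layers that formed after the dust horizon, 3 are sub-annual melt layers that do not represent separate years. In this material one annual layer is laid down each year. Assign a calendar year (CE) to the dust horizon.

Total annual layers = 418 + 116 + 336 = 870.
870 − 743 = 127 annual layers lie beyond the dust horizon toward the ice surface.
Excluding 3 false annual layers: 127 − 3 = 124.
The annual layer at the ice surface is 1953 CE, so the dust horizon dates to 1953 − 124 = 1829 CE.

1829 CE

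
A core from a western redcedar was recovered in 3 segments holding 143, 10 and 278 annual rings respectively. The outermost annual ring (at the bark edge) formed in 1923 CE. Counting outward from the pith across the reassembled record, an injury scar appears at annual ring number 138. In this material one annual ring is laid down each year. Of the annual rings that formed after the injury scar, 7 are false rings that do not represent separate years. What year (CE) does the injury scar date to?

Total annual rings = 143 + 10 + 278 = 431.
The injury scar sits at annual ring 138 from the pith, so 431 − 138 = 293 annual rings formed after it.
293 − 7 false = 286 true annual rings after the injury scar.
Counting back 286 years from 1923 CE places the injury scar in 1923 − 286 = 1637 CE.

1637 CE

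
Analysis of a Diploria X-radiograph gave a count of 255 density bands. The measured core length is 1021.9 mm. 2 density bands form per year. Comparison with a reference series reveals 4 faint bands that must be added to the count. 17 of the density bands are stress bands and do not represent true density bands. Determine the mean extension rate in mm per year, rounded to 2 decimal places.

Correcting the raw count gives 255 − 17 + 4 = 242 true density bands.
242 density bands at 2 per year is 242 / 2 = 121 years.
Mean rate = 1021.9 mm / 121 years ≈ 8.45 mm per year.

8.45 mm per year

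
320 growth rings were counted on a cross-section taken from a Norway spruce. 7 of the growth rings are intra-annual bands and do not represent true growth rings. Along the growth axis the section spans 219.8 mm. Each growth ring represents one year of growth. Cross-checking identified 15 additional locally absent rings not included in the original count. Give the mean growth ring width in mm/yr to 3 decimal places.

0.670 mm/yr

Adjusted count: 320 − 7 + 15 = 328 growth rings.
Extension rate ≈ 219.8 / 328 = 0.670 mm/yr.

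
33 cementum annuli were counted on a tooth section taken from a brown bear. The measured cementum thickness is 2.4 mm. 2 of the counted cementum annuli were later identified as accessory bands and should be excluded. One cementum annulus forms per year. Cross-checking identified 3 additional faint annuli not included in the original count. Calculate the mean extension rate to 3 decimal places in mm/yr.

0.071 mm/yr

Correcting the raw count gives 33 − 2 + 3 = 34 true cementum annuli.
2.4 mm over 34 years gives 2.4 / 34 ≈ 0.071 mm/yr.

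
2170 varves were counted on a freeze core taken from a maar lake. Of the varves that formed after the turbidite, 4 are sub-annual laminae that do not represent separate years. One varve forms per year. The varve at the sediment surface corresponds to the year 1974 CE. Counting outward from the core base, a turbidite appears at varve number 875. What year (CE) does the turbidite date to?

The turbidite sits at varve 875 from the core base, so 2170 − 875 = 1295 varves formed after it.
Removing the 4 false varves leaves 1295 − 4 = 1291 true varves beyond the turbidite.
The varve at the sediment surface is 1974 CE, so the turbidite dates to 1974 − 1291 = 683 CE.

683 CE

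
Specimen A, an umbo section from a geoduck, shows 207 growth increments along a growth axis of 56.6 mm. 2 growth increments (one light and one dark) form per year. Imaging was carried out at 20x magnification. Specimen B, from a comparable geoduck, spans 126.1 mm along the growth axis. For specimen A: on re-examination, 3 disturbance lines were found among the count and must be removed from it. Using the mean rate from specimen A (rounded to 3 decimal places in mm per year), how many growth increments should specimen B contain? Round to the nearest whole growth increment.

Specimen A: correcting the raw count gives 207 − 3 = 204 true growth increments.
Specimen A: dividing by 2 growth increments per year: 204 / 2 = 102 years.
A: Extension rate ≈ 56.6 / 102 = 0.555 mm/yr.
For B, 126.1 / 0.555 = 227.21 years; at 2 growth increments per year that is 227.21 × 2 ≈ 454 growth increments.

454 growth increments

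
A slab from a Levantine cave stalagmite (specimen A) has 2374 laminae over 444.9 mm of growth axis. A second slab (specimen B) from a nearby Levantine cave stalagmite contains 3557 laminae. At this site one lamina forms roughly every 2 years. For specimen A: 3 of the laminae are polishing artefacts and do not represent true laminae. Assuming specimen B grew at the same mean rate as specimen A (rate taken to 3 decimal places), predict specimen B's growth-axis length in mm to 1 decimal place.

Specimen A: true lamina count = 2374 − 3 = 2371.
Specimen A: 2371 laminae at 2 years each span 2371 × 2 = 4742 years.
A: Mean rate = 444.9 mm / 4742 years ≈ 0.094 mm per year.
Specimen B: at 2 years per lamina, 3557 × 2 = 7114 years. For B, 0.094 mm/year × 7114 years = 668.7 mm.

668.7 mm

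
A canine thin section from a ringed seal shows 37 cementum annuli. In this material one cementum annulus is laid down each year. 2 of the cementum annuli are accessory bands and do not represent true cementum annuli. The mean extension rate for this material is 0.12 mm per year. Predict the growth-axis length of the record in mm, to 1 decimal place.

4.2 mm

True cementum annulus count = 37 − 2 = 35.
35 years at 0.12 mm/year gives 0.12 × 35 = 4.2 mm.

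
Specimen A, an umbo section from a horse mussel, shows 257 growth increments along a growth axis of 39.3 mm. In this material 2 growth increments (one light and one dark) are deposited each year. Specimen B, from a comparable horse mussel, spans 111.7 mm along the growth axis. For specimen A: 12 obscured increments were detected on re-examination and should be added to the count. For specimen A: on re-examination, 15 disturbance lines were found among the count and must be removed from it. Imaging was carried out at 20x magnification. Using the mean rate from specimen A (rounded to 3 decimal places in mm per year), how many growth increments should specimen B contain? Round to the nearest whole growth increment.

723 growth increments

Specimen A: true growth increment count = 257 − 15 + 12 = 254.
Specimen A: 254 growth increments at 2 per year is 254 / 2 = 127 years.
A: 39.3 mm over 127 years gives 39.3 / 127 ≈ 0.309 mm/year.
For B, 111.7 / 0.309 = 361.49 years; at 2 growth increments per year that is 361.49 × 2 ≈ 723 growth increments.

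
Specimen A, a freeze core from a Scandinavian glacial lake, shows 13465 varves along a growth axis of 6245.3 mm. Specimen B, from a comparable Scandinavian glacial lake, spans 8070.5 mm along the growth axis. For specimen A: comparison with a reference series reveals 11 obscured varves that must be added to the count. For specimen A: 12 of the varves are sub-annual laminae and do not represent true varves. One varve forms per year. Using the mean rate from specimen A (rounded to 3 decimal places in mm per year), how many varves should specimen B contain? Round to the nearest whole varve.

17393 varves

Specimen A: correcting the raw count gives 13465 − 12 + 11 = 13464 true varves.
A: Extension rate ≈ 6245.3 / 13464 = 0.464 mm/yr.
B spans 8070.5 / 0.464 = 17393.32 years ≈ 17393 varves.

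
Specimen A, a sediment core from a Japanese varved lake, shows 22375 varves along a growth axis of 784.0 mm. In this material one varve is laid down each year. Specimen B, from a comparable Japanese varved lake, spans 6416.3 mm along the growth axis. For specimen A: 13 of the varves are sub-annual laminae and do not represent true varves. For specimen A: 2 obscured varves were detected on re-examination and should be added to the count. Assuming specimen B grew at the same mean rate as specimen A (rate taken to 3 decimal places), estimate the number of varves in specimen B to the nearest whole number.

Specimen A: adjusted count: 22375 − 13 + 2 = 22364 varves.
A: Extension rate ≈ 784.0 / 22364 = 0.035 mm/year.
For B, 6416.3 / 0.035 = 183322.86 years ≈ 183323 varves.

183323 varves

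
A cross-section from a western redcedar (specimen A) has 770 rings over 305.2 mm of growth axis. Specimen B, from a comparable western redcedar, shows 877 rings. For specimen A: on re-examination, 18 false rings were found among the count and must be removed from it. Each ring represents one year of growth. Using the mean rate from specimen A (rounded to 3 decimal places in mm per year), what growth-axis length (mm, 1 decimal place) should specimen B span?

Specimen A: after corrections the count is 770 − 18 = 752 rings.
A: 305.2 mm over 752 years gives 305.2 / 752 ≈ 0.406 mm/yr.
Length of B = 0.406 × 877 = 356.1 mm.

356.1 mm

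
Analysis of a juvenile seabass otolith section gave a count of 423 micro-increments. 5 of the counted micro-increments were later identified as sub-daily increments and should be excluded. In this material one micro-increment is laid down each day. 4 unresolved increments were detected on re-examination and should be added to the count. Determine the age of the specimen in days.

Correcting the raw count gives 423 − 5 + 4 = 422 true micro-increments.
With a one-to-one micro-increment periodicity this is 422 days.

422 days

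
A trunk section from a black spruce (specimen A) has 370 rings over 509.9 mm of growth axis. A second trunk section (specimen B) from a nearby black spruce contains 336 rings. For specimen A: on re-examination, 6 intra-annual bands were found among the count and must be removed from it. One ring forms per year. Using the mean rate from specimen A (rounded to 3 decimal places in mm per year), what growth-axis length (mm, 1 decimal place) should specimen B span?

470.7 mm

Specimen A: true ring count = 370 − 6 = 364.
A: Extension rate ≈ 509.9 / 364 = 1.401 mm per year.
B's length ≈ 1.401 × 336 = 470.7 mm.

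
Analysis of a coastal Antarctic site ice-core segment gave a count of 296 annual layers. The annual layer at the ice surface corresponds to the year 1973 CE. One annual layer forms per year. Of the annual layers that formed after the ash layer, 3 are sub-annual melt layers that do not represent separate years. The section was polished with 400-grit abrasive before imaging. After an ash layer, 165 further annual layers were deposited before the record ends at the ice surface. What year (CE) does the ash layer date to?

1811 CE

165 annual layers formed after the ash layer.
165 − 3 false = 162 true annual layers after the ash layer.
Counting back 162 years from 1973 CE places the ash layer in 1973 − 162 = 1811 CE.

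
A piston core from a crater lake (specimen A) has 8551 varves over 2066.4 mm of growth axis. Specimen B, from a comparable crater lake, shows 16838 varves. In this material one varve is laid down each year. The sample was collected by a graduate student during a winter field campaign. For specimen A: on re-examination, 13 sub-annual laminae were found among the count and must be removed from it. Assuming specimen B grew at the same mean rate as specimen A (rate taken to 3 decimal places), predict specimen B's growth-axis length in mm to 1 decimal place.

4074.8 mm

Specimen A: adjusted count: 8551 − 13 = 8538 varves.
A: Extension rate ≈ 2066.4 / 8538 = 0.242 mm/yr.
Length of B = 0.242 × 16838 = 4074.8 mm.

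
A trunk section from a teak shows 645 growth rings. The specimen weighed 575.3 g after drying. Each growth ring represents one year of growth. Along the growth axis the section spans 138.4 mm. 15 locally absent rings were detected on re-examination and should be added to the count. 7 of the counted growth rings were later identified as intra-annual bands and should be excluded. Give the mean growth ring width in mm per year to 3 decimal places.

After corrections the count is 645 − 7 + 15 = 653 growth rings.
Mean rate = 138.4 mm / 653 years ≈ 0.212 mm per year.

0.212 mm per year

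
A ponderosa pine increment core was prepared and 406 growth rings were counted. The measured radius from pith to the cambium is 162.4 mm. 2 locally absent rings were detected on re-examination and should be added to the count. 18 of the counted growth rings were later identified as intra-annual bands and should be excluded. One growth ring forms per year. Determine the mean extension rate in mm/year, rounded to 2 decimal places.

Adjusted count: 406 − 18 + 2 = 390 growth rings.
Extension rate ≈ 162.4 / 390 = 0.42 mm/year.

0.42 mm/year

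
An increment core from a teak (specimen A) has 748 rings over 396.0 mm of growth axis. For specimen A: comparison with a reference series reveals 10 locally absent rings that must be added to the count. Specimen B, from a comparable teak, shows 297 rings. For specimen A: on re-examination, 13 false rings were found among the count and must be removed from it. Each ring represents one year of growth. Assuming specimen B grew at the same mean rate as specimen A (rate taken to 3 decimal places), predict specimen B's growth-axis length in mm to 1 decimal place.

Specimen A: true ring count = 748 − 13 + 10 = 745.
A: 396.0 mm over 745 years gives 396.0 / 745 ≈ 0.532 mm/yr.
B's length ≈ 0.532 × 297 = 158.0 mm.

158.0 mm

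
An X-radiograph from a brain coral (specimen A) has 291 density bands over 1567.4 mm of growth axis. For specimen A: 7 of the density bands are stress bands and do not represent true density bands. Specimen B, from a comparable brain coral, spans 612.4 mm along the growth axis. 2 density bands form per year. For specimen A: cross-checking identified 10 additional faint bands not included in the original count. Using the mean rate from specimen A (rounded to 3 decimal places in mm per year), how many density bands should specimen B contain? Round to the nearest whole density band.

115 density bands

Specimen A: true density band count = 291 − 7 + 10 = 294.
Specimen A: with 2 density bands per year, 294 / 2 = 147 years.
A: Mean rate = 1567.4 mm / 147 years ≈ 10.663 mm per year.
For B, 612.4 / 10.663 = 57.43 years; at 2 density bands per year that is 57.43 × 2 ≈ 115 density bands.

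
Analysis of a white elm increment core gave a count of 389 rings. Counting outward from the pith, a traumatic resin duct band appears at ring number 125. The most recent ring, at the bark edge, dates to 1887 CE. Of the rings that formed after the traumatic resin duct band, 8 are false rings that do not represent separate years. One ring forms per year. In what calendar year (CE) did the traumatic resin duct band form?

1631 CE

389 − 125 = 264 rings lie beyond the traumatic resin duct band toward the bark edge.
264 − 8 false = 256 true rings after the traumatic resin duct band.
The ring at the bark edge is 1887 CE, so the traumatic resin duct band dates to 1887 − 256 = 1631 CE.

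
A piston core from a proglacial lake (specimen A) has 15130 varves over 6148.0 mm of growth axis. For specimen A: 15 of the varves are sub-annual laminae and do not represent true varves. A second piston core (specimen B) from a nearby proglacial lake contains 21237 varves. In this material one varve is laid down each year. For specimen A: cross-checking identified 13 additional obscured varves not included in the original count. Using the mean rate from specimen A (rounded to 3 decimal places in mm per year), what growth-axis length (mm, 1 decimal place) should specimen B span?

8622.2 mm

Specimen A: correcting the raw count gives 15130 − 15 + 13 = 15128 true varves.
A: Extension rate ≈ 6148.0 / 15128 = 0.406 mm/year.
For B, 0.406 mm/year × 21237 years = 8622.2 mm.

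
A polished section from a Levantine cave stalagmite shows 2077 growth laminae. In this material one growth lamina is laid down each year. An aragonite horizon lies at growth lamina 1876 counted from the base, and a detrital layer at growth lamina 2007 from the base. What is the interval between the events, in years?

2007 − 1876 = 131 growth laminae lie between the two events.
One growth lamina per year makes the interval 131 years.

131 yr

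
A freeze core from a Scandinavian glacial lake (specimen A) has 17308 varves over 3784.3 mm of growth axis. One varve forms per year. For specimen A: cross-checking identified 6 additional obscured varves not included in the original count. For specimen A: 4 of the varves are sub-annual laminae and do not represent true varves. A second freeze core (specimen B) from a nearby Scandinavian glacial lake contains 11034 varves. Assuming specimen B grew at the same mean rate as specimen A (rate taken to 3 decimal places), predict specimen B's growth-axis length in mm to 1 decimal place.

2416.4 mm

Specimen A: after corrections the count is 17308 − 4 + 6 = 17310 varves.
A: 3784.3 mm over 17310 years gives 3784.3 / 17310 ≈ 0.219 mm per year.
Length of B = 0.219 × 11034 = 2416.4 mm.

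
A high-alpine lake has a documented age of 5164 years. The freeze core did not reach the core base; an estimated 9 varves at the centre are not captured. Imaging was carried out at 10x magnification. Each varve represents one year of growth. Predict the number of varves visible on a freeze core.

5155 varves

At one varve per year, 5164 years correspond to 5164 varves.
5164 − 9 missed = 5155 varves expected in the prepared section.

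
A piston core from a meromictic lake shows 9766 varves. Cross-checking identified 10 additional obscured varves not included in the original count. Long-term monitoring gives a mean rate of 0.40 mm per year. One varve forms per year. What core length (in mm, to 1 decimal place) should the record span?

3910.4 mm

True varve count = 9766 + 10 = 9776.
9776 years at 0.40 mm/year gives 0.40 × 9776 = 3910.4 mm.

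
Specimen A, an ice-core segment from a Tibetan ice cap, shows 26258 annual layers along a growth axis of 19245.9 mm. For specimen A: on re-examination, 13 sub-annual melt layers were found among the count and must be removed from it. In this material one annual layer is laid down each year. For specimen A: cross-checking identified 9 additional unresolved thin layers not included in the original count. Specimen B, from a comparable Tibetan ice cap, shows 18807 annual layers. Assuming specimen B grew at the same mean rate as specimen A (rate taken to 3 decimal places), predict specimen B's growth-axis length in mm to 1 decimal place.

Specimen A: after corrections the count is 26258 − 13 + 9 = 26254 annual layers.
A: Extension rate ≈ 19245.9 / 26254 = 0.733 mm/yr.
For B, 0.733 mm/year × 18807 years = 13785.5 mm.

13785.5 mm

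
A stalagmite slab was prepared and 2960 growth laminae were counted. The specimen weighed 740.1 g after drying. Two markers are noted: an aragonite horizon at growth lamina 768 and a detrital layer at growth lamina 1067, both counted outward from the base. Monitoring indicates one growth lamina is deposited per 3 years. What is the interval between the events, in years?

1067 − 768 = 299 growth laminae lie between the two events.
299 growth laminae at 3 years each span 299 × 3 = 897 years.

897 years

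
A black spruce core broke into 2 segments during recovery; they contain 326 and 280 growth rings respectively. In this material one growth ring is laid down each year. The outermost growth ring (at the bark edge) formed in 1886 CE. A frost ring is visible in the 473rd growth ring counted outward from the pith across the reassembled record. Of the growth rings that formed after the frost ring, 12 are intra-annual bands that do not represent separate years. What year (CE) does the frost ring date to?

1765 CE

Total growth rings = 326 + 280 = 606.
The frost ring sits at growth ring 473 from the pith, so 606 − 473 = 133 growth rings formed after it.
Excluding 12 false growth rings: 133 − 12 = 121.
1886 − 121 = 1765 CE.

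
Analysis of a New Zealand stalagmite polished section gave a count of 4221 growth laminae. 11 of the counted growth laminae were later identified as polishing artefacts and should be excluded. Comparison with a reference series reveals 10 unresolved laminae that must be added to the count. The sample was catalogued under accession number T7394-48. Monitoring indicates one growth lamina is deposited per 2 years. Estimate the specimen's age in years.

True growth lamina count = 4221 − 11 + 10 = 4220.
Multiplying by 2 years per growth lamina: 4220 × 2 = 8440 years.

8440 years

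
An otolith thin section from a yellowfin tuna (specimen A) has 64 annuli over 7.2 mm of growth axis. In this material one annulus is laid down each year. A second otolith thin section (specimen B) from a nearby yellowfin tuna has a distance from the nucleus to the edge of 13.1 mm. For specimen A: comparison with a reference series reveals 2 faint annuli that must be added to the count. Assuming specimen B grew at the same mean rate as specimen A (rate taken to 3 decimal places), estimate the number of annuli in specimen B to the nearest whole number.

Specimen A: after corrections the count is 64 + 2 = 66 annuli.
A: 7.2 mm over 66 years gives 7.2 / 66 ≈ 0.109 mm/yr.
For B, 13.1 / 0.109 = 120.18 years ≈ 120 annuli.

120 annuli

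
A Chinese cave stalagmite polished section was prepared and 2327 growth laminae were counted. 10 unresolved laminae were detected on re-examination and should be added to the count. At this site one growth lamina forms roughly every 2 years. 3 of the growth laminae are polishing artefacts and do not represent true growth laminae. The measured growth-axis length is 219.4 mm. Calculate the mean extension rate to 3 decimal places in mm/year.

0.047 mm/year

True growth lamina count = 2327 − 3 + 10 = 2334.
At 2 years per growth lamina, 2334 × 2 = 4668 years.
219.4 mm over 4668 years gives 219.4 / 4668 ≈ 0.047 mm/year.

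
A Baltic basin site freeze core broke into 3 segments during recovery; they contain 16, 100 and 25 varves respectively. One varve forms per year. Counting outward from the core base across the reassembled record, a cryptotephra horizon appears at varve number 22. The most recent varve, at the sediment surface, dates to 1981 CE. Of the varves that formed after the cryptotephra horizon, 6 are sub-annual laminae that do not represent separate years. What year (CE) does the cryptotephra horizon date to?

1868 CE

Total varves = 16 + 100 + 25 = 141.
The cryptotephra horizon sits at varve 22 from the core base, so 141 − 22 = 119 varves formed after it.
Excluding 6 false varves: 119 − 6 = 113.
1981 − 113 = 1868 CE.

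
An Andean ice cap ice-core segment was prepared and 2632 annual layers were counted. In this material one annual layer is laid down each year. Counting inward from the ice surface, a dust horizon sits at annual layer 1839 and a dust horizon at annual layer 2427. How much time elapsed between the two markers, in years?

Separation: 2427 − 1839 = 588 annual layers.
One annual layer per year makes the interval 588 years.

588 years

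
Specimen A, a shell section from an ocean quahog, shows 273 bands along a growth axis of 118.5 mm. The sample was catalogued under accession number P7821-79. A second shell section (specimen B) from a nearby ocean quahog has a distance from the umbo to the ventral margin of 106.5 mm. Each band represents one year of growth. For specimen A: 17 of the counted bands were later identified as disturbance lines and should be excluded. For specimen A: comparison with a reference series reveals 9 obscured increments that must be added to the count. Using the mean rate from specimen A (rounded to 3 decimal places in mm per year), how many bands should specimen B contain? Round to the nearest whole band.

Specimen A: after corrections the count is 273 − 17 + 9 = 265 bands.
A: Extension rate ≈ 118.5 / 265 = 0.447 mm per year.
B spans 106.5 / 0.447 = 238.26 years ≈ 238 bands.

238 bands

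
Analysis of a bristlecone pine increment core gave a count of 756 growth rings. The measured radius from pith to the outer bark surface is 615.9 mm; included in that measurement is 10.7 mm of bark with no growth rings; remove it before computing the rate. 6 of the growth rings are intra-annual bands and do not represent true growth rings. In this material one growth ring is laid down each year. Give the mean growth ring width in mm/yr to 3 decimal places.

Adjusted count: 756 − 6 = 750 growth rings.
Removing the 10.7 mm offcut leaves 615.9 − 10.7 = 605.2 mm.
Extension rate ≈ 605.2 / 750 = 0.807 mm/yr.

0.807 mm/yr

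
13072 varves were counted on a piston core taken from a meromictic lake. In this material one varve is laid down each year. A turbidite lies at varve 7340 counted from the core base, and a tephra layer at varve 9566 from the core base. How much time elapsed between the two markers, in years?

2226 yr

The two markers are separated by 9566 − 7340 = 2226 varves.
That is 2226 years at one varve per year.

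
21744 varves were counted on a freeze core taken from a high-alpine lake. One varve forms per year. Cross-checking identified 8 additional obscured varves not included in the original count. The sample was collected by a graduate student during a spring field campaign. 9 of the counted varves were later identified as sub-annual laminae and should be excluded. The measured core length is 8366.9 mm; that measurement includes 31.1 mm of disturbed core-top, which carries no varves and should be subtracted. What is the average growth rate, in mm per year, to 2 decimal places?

0.38 mm per year

True varve count = 21744 − 9 + 8 = 21743.
Net length = 8366.9 − 31.1 = 8335.8 mm.
Extension rate ≈ 8335.8 / 21743 = 0.38 mm per year.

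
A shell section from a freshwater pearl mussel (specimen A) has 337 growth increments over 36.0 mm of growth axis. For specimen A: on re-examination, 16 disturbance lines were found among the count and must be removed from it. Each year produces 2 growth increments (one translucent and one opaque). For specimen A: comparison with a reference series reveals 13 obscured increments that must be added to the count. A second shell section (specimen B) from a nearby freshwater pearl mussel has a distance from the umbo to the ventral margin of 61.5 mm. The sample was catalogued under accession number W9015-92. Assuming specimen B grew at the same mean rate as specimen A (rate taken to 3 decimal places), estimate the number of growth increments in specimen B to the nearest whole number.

569 growth increments

Specimen A: after corrections the count is 337 − 16 + 13 = 334 growth increments.
Specimen A: 334 growth increments at 2 per year is 334 / 2 = 167 years.
A: Mean rate = 36.0 mm / 167 years ≈ 0.216 mm/year.
Specimen B: 61.5 mm / 0.216 mm per year = 284.72 years; at 2 growth increments per year that is 284.72 × 2 ≈ 569 growth increments.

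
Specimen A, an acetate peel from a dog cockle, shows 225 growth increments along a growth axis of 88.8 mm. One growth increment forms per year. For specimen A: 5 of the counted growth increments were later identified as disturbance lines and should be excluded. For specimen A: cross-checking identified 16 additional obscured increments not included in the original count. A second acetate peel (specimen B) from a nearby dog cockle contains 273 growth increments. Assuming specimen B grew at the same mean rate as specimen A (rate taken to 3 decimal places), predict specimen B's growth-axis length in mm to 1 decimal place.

102.6 mm

Specimen A: adjusted count: 225 − 5 + 16 = 236 growth increments.
A: Extension rate ≈ 88.8 / 236 = 0.376 mm/year.
Length of B = 0.376 × 273 = 102.6 mm.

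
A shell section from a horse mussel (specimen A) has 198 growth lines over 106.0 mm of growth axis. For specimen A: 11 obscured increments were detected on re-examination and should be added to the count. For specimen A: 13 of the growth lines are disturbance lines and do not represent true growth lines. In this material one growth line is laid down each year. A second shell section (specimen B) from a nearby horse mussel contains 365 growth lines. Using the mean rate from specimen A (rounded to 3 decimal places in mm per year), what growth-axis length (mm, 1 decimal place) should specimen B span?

Specimen A: after corrections the count is 198 − 13 + 11 = 196 growth lines.
A: Mean rate = 106.0 mm / 196 years ≈ 0.541 mm per year.
For B, 0.541 mm/year × 365 years = 197.5 mm.

197.5 mm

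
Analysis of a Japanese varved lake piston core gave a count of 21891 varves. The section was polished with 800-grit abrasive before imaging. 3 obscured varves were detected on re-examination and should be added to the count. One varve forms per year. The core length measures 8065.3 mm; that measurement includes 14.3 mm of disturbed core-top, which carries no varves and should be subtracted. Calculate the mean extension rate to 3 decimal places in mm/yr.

True varve count = 21891 + 3 = 21894.
Removing the 14.3 mm offcut leaves 8065.3 − 14.3 = 8051.0 mm.
Extension rate ≈ 8051.0 / 21894 = 0.368 mm/yr.

0.368 mm/yr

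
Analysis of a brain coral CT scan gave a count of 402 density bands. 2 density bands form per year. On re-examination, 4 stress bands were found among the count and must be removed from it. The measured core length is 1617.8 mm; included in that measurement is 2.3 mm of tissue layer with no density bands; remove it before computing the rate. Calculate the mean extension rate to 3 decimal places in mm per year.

8.118 mm per year

Adjusted count: 402 − 4 = 398 density bands.
Dividing by 2 density bands per year: 398 / 2 = 199 years.
Removing the 2.3 mm offcut leaves 1617.8 − 2.3 = 1615.5 mm.
1615.5 mm over 199 years gives 1615.5 / 199 ≈ 8.118 mm per year.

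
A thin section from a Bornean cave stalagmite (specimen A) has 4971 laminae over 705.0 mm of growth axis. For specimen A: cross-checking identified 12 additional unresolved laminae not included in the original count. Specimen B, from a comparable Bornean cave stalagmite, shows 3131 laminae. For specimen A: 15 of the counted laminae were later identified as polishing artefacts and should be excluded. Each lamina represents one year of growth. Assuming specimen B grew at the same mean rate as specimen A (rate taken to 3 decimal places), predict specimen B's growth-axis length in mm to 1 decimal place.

444.6 mm

Specimen A: true lamina count = 4971 − 15 + 12 = 4968.
A: Extension rate ≈ 705.0 / 4968 = 0.142 mm/year.
B's length ≈ 0.142 × 3131 = 444.6 mm.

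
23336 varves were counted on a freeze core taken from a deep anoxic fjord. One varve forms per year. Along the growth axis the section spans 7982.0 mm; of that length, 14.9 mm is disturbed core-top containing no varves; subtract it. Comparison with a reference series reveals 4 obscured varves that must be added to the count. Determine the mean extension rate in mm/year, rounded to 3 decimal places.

0.341 mm/year

Adjusted count: 23336 + 4 = 23340 varves.
The growth record spans 7982.0 − 14.9 = 7967.1 mm.
Extension rate ≈ 7967.1 / 23340 = 0.341 mm/year.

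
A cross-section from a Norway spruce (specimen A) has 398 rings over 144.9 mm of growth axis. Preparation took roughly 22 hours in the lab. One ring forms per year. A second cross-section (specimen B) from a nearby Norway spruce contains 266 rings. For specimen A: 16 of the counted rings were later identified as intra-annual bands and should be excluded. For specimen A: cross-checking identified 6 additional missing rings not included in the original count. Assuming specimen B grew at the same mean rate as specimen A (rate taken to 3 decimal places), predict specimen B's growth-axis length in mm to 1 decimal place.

99.2 mm

Specimen A: correcting the raw count gives 398 − 16 + 6 = 388 true rings.
A: Extension rate ≈ 144.9 / 388 = 0.373 mm/yr.
B's length ≈ 0.373 × 266 = 99.2 mm.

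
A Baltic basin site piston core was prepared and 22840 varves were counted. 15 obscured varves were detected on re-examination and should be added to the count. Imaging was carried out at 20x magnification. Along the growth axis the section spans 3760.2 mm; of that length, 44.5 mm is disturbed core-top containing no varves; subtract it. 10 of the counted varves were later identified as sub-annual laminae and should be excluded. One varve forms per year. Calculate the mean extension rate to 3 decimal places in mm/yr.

0.163 mm/yr

Correcting the raw count gives 22840 − 10 + 15 = 22845 true varves.
The growth record spans 3760.2 − 44.5 = 3715.7 mm.
Mean rate = 3715.7 mm / 22845 years ≈ 0.163 mm/yr.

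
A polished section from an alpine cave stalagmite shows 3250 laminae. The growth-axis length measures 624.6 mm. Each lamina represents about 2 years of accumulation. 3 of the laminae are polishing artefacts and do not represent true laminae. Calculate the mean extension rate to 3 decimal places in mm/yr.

0.096 mm/yr

Adjusted count: 3250 − 3 = 3247 laminae.
3247 laminae at 2 years each span 3247 × 2 = 6494 years.
Extension rate ≈ 624.6 / 6494 = 0.096 mm/yr.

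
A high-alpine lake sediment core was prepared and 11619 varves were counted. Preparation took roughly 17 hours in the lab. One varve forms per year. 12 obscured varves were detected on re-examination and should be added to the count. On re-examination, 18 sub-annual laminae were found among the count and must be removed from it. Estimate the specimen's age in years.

After corrections the count is 11619 − 18 + 12 = 11613 varves.
One varve per year makes the duration 11613 years.

11613 yr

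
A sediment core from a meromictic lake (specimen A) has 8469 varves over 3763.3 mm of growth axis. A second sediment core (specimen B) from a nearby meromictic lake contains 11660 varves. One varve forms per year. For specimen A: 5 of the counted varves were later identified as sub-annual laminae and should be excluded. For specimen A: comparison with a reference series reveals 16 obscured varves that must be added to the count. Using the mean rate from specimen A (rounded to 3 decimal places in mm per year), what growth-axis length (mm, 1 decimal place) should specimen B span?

Specimen A: adjusted count: 8469 − 5 + 16 = 8480 varves.
A: Mean rate = 3763.3 mm / 8480 years ≈ 0.444 mm/yr.
B's length ≈ 0.444 × 11660 = 5177.0 mm.

5177.0 mm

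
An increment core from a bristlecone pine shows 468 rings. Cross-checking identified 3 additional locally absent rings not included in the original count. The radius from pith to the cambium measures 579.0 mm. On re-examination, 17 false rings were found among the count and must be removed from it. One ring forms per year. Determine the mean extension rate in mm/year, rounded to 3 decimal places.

After corrections the count is 468 − 17 + 3 = 454 rings.
Mean rate = 579.0 mm / 454 years ≈ 1.275 mm/year.

1.275 mm/year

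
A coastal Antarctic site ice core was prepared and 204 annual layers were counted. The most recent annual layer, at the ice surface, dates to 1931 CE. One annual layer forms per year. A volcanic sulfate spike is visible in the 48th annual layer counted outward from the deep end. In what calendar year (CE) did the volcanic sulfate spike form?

204 − 48 = 156 annual layers lie beyond the volcanic sulfate spike toward the ice surface.
1931 − 156 = 1775 CE.

1775 CE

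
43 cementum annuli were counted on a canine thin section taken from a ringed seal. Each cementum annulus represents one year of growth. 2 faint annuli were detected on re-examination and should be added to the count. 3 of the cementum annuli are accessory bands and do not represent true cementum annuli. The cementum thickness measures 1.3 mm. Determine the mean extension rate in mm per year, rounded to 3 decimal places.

Correcting the raw count gives 43 − 3 + 2 = 42 true cementum annuli.
Mean rate = 1.3 mm / 42 years ≈ 0.031 mm per year.

0.031 mm per year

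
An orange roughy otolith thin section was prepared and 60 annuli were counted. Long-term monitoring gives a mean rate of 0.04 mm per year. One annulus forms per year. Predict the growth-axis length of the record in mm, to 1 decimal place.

2.4 mm

The record spans 60 years at 0.04 mm per year.
60 years at 0.04 mm/year gives 0.04 × 60 = 2.4 mm.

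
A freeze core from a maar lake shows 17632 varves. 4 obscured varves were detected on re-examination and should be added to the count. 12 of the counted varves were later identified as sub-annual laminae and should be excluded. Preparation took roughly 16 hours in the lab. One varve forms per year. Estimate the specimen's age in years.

Correcting the raw count gives 17632 − 12 + 4 = 17624 true varves.
At one varve per year, that is 17624 years.

17624 yr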